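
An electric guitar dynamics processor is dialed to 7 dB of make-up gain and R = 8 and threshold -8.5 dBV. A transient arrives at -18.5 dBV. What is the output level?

-18.5 dBV is 10 dB below the -8.5 dBV threshold, so no gain reduction is applied.
Make-up gain adds 7 dB: -18.5 + 7 = -11.5 dBV.

-11.5 dBV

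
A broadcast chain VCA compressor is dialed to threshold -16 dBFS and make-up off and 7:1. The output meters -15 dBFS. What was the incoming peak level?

-9 dBFS

Post-compression overshoot = -15 − (-16) = 1 dB.
Undo the ratio: input overshoot = 1 × 7 = 7 dB, giving input = -9 dBFS.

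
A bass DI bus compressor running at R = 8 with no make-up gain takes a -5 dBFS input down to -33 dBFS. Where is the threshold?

-37 dBFS

Input is 32 dB above T (since output overshoot × R = input overshoot: (-33 − T)·8 = -5 − T gives T = -37 dBFS).
Check: -37 + (-5 − (-37))/8 = -37 + 4 = -33 dBFS. ✓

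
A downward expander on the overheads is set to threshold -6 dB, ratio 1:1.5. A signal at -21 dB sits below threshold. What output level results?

-28.5 dB

The input is 15 dB below the -6 dB threshold.
A 1:1.5 expander multiplies undershoot by 1.5: 15 × 1.5 = 22.5 dB below threshold.
Output = -6 − 22.5 = -28.5 dB.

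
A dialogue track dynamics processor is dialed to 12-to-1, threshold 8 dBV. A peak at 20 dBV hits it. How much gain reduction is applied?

11 dB

20 dBV exceeds the threshold by 12 dB.
After 12:1 compression the overshoot becomes 12/12 = 1 dB.
Gain reduction = 12 − 1 = 11 dB.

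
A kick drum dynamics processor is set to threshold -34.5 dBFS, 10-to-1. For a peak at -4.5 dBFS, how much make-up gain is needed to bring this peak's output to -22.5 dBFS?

Overshoot 30 dB → 30/10 = 3 dB after compression, so the compressed level is -34.5 + 3 = -31.5 dBFS.
Make-up = target − compressed = -22.5 − (-31.5) = 9 dB.

9 dB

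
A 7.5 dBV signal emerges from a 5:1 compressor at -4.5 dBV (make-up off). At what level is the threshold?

Gain reduction = 7.5 − (-4.5) = 12 dB; output overshoot = GR / (R − 1) = 12 / 4 = 3 dB.
Threshold = output − output overshoot = -4.5 − 3 = -7.5 dBV.

-7.5 dBV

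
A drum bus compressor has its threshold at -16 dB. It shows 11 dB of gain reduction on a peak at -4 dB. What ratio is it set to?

12:1

Input overshoot = -4 − (-16) = 12 dB.
Output overshoot = 12 − 11 = 1 dB.
Ratio = input overshoot / output overshoot = 12 / 1 = 12.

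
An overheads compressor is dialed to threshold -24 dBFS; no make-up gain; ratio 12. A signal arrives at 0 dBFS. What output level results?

-22 dBFS

Overshoot: 0 − (-24) = 24 dB.
The 24 dB excess becomes 2 dB after 12:1 reduction.
That puts the output at -22 dBFS.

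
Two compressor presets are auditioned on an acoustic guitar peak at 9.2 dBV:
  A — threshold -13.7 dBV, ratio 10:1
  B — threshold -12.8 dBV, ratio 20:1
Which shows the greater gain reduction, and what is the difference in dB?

B, by 0.29 dB

A: 22.9 dB over, compressed to 2.29 dB over, so 20.61 dB of GR.
B: 22 dB over, compressed to 1.1 dB over, so 20.9 dB of GR.
B applies 0.29 dB more gain reduction.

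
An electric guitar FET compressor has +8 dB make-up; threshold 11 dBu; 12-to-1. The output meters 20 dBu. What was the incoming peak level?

23 dBu

Stripping the +8 dB make-up gives 12 dBu at the gain stage.
That's 1 dB above the 11 dBu threshold.
Input overshoot = R × output overshoot = 12 dB → input = 11 + 12 = 23 dBu.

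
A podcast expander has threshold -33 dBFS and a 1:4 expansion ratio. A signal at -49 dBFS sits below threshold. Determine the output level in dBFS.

Undershoot = (-33) − (-49) = 16 dB.
At 1:4, that expands to 64 dB under threshold.
Output = -33 − 64 = -97 dBFS.

-97 dBFS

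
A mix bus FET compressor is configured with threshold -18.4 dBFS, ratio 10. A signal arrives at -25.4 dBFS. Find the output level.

-25.4 dBFS

-25.4 dBFS is 7 dB below the -18.4 dBFS threshold, so no gain reduction is applied.
Output = input = -25.4 dBFS.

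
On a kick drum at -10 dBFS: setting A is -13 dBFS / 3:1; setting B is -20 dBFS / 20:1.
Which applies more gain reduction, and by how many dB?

A: overshoot 3 dB → output overshoot 1 dB → GR 2 dB.
B: overshoot 10 dB → output overshoot 0.5 dB → GR 9.5 dB.
Difference: 7.5 dB in favour of B.

B, by 7.5 dB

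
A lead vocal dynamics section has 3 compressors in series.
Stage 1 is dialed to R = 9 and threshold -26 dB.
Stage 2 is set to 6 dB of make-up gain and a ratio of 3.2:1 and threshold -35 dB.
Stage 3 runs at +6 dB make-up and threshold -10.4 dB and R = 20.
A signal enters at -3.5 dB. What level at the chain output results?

Stage 1: overshoot 22.5 dB → 22.5/9 = 2.5 dB → -23.5 dB.
Stage 2: -23.5 dB is 11.5 dB over -35 dB; at 3.2:1 that becomes 3.59375 dB over, giving -31.40625 dB; +6 dB make-up → -25.40625 dB.
Stage 3: -25.40625 dB ≤ -10.4 dB, so stage 3 doesn't engage; make-up brings it to -19.40625 dB.

-19.40625 dB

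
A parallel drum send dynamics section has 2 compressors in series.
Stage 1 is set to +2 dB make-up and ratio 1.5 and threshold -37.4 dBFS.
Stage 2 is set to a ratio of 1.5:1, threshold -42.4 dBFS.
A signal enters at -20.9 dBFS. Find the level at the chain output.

-30.4 dBFS

Stage 1: overshoot 16.5 dB → 16.5/1.5 = 11 dB → -26.4 dBFS; +2 dB make-up → -24.4 dBFS.
Stage 2: -24.4 dBFS is 18 dB over -42.4 dBFS; at 1.5:1 that becomes 12 dB over, giving -30.4 dBFS.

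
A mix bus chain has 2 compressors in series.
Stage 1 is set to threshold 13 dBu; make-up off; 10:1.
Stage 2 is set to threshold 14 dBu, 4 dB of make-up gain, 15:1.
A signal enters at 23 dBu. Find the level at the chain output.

18 dBu

Stage 1: overshoot 10 dB → 10/10 = 1 dB → 14 dBu.
Stage 2: 14 dBu is at or below the 14 dBu threshold — no compression; make-up brings it to 18 dBu.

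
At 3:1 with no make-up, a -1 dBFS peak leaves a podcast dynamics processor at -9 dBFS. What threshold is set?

-13 dBFS

Input is 12 dB above T (since output overshoot × R = input overshoot: (-9 − T)·3 = -1 − T gives T = -13 dBFS).
Check: -13 + (-1 − (-13))/3 = -13 + 4 = -9 dBFS. ✓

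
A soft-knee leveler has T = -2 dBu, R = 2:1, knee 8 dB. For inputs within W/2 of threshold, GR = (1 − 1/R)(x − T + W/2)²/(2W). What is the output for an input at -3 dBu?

x − T + W/2 = -3 − (-2) + 4 = 3.
GR = (1 − 1/2) × 3² / 16 = 0.5 × 9 / 16 = 0.28125 dB.
Output = -3 − 0.28125 = -3.28125 dBu.

-3.28125 dBu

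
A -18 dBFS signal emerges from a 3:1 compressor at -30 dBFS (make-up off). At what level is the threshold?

Gain reduction = -18 − (-30) = 12 dB; output overshoot = GR / (R − 1) = 12 / 2 = 6 dB.
Threshold = output − output overshoot = -30 − 6 = -36 dBFS.

-36 dBFS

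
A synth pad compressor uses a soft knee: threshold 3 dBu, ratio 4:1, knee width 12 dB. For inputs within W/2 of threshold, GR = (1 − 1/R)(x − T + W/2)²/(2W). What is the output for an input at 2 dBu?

1.21875 dBu

x − T + W/2 = 2 − 3 + 6 = 5.
GR = (1 − 1/4) × 5² / 24 = 0.75 × 25 / 24 = 0.78125 dB.
Output = 2 − 0.78125 = 1.21875 dBu.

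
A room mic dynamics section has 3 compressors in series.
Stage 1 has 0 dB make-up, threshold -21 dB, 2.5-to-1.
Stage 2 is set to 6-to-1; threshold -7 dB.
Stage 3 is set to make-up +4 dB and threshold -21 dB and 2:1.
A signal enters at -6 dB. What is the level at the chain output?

Stage 1: 15 dB above -21 dB, reduced 2.5:1 to 6 dB above → -15 dB.
Stage 2: below threshold (-15 ≤ -7); passes unchanged; output -15 dB.
Stage 3: 6 dB above -21 dB, reduced 2:1 to 3 dB above → -18 dB; +4 dB make-up → -14 dB.

-14 dB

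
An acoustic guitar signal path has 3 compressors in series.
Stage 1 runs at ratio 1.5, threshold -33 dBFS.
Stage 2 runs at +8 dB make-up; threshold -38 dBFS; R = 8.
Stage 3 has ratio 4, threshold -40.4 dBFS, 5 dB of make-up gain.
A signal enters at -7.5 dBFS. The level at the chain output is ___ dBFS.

Stage 1: 25.5 dB above -33 dBFS, reduced 1.5:1 to 17 dB above → -16 dBFS.
Stage 2: overshoot 22 dB → 22/8 = 2.75 dB → -35.25 dBFS; +8 dB make-up → -27.25 dBFS.
Stage 3: 13.15 dB above -40.4 dBFS, reduced 4:1 to 3.2875 dB above → -37.1125 dBFS; +5 dB make-up → -32.1125 dBFS.

-32.1125 dBFS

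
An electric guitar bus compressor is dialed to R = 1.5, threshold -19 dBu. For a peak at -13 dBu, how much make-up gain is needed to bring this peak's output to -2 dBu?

Without make-up, output = threshold + overshoot/1.5 = -19 + 4 = -15 dBu.
Gap to target: 13 dB.

13 dB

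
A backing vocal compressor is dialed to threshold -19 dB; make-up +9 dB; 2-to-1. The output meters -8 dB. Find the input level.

-15 dB

Stripping the +9 dB make-up gives -17 dB at the gain stage.
Post-compression overshoot = -17 − (-19) = 2 dB.
Input overshoot = R × output overshoot = 4 dB → input = -19 + 4 = -15 dB.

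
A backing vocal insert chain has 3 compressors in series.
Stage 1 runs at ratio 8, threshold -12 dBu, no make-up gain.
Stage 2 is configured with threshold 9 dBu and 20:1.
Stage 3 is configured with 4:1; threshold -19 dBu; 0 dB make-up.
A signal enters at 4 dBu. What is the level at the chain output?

Stage 1: 4 dBu is 16 dB over -12 dBu; at 8:1 that becomes 2 dB over, giving -10 dBu.
Stage 2: below threshold (-10 ≤ 9); passes unchanged; output -10 dBu.
Stage 3: overshoot 9 dB → 9/4 = 2.25 dB → -16.75 dBu.

-16.75 dBu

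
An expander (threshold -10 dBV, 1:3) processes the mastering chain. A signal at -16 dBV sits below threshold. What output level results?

Undershoot = (-10) − (-16) = 6 dB.
At 1:3, that expands to 18 dB under threshold.
Output = -10 − 18 = -28 dBV.

-28 dBV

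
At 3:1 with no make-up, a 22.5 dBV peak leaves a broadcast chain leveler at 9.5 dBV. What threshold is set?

3 dBV

Gain reduction = 22.5 − 9.5 = 13 dB; output overshoot = GR / (R − 1) = 13 / 2 = 6.5 dB.
Threshold = output − output overshoot = 9.5 − 6.5 = 3 dBV.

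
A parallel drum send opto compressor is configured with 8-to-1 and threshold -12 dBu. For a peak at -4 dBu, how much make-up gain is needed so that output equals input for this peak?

7 dB

Overshoot 8 dB → 8/8 = 1 dB after compression, so the compressed level is -12 + 1 = -11 dBu.
Make-up = target − compressed = -4 − (-11) = 7 dB.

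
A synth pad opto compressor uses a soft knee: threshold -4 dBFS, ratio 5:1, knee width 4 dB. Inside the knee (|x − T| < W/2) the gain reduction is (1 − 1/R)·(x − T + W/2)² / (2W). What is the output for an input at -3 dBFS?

x − T + W/2 = -3 − (-4) + 2 = 3.
GR = (1 − 1/5) × 3² / 8 = 0.8 × 9 / 8 = 0.9 dB.
Output = -3 − 0.9 = -3.9 dBFS.

-3.9 dBFS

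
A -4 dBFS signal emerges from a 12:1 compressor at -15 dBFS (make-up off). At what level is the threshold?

Input is 12 dB above T (since output overshoot × R = input overshoot: (-15 − T)·12 = -4 − T gives T = -16 dBFS).
Check: -16 + (-4 − (-16))/12 = -16 + 1 = -15 dBFS. ✓

-16 dBFS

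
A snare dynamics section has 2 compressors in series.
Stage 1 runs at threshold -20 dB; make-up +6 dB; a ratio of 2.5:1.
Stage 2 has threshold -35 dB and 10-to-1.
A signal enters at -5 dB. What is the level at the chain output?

-32.3 dB

Stage 1: 15 dB above -20 dB, reduced 2.5:1 to 6 dB above → -14 dB; +6 dB make-up → -8 dB.
Stage 2: 27 dB above -35 dB, reduced 10:1 to 2.7 dB above → -32.3 dB.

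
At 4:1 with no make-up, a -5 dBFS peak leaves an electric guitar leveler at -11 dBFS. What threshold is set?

Let T be the threshold. Output overshoot = (input overshoot)/R, so -11 − T = (-5 − T)/4.
4·(-11 − T) = -5 − T → 3·T = -44 − (-5) = -39.
T = -39/3 = -13 dBFS.

-13 dBFS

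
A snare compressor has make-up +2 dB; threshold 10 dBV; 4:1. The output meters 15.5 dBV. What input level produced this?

Before make-up, the level was 15.5 − 2 = 13.5 dBV.
Post-compression overshoot = 13.5 − 10 = 3.5 dB.
Before 4:1 compression the overshoot was 3.5 × 4 = 14 dB, so input = 10 + 14 = 24 dBV.

24 dBV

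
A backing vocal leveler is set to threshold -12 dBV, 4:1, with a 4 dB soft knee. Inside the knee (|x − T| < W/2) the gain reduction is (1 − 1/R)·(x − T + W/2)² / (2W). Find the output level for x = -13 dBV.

-13.09375 dBV

x − T + W/2 = -13 − (-12) + 2 = 1.
GR = (1 − 1/4) × 1² / 8 = 0.75 × 1 / 8 = 0.09375 dB.
Output = -13 − 0.09375 = -13.09375 dBV.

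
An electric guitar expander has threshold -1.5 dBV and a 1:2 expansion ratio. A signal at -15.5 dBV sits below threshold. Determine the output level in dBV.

The input is 14 dB below the -1.5 dBV threshold.
A 1:2 expander multiplies undershoot by 2: 14 × 2 = 28 dB below threshold.
Output = -1.5 − 28 = -29.5 dBV.

-29.5 dBV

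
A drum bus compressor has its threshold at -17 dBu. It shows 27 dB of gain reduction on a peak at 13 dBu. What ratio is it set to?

10:1

Input overshoot = 13 − (-17) = 30 dB.
Output overshoot = 30 − 27 = 3 dB.
Ratio = input overshoot / output overshoot = 30 / 3 = 10.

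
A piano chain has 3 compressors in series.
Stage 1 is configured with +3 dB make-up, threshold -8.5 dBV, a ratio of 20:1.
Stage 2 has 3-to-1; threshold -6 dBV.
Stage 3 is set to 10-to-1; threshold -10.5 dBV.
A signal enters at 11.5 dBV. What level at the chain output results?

-10 dBV

Stage 1: 20 dB above -8.5 dBV, reduced 20:1 to 1 dB above → -7.5 dBV; +3 dB make-up → -4.5 dBV.
Stage 2: overshoot 1.5 dB → 1.5/3 = 0.5 dB → -5.5 dBV.
Stage 3: 5 dB above -10.5 dBV, reduced 10:1 to 0.5 dB above → -10 dBV.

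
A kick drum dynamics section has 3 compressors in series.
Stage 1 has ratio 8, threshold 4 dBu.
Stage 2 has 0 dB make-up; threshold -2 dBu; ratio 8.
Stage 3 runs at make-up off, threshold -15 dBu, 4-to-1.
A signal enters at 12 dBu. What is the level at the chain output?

-11.53125 dBu

Stage 1: 8 dB above 4 dBu, reduced 8:1 to 1 dB above → 5 dBu.
Stage 2: 7 dB above -2 dBu, reduced 8:1 to 0.875 dB above → -1.125 dBu.
Stage 3: overshoot 13.875 dB → 13.875/4 = 3.46875 dB → -11.53125 dBu.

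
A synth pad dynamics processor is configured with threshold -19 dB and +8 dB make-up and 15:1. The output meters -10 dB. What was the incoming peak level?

-4 dB

Before make-up, the level was -10 − 8 = -18 dB.
That's 1 dB above the -19 dB threshold.
Undo the ratio: input overshoot = 1 × 15 = 15 dB, giving input = -4 dB.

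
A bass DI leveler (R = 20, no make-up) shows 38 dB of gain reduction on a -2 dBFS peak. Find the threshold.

Let T be the threshold. Output overshoot = (input overshoot)/R, so -40 − T = (-2 − T)/20.
20·(-40 − T) = -2 − T → 19·T = -800 − (-2) = -798.
T = -798/19 = -42 dBFS.

-42 dBFS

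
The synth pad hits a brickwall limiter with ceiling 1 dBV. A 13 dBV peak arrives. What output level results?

A brickwall limiter is an ∞:1 compressor: any input above the ceiling is clamped to 1 dBV.

1 dBV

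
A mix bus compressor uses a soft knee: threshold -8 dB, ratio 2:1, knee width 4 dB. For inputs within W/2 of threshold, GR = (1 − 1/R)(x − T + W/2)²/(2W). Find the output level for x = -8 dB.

x − T + W/2 = -8 − (-8) + 2 = 2.
GR = (1 − 1/2) × 2² / 8 = 0.5 × 4 / 8 = 0.25 dB.
Output = -8 − 0.25 = -8.25 dB.

-8.25 dB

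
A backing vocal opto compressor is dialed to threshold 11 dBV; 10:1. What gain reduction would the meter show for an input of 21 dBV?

21 dBV exceeds the threshold by 10 dB.
A 10:1 ratio leaves 1 dB of that excess.
So the signal is attenuated by 10 − 1 = 9 dB.

9 dB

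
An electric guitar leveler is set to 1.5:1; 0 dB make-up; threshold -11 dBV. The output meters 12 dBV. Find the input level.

The compressed level sits 12 − (-11) = 23 dB over threshold.
Undo the ratio: input overshoot = 23 × 1.5 = 34.5 dB, giving input = 23.5 dBV.

23.5 dBV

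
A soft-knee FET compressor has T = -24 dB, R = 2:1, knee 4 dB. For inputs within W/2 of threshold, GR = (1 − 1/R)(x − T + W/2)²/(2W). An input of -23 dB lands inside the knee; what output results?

-23.5625 dB

x − T + W/2 = -23 − (-24) + 2 = 3.
GR = (1 − 1/2) × 3² / 8 = 0.5 × 9 / 8 = 0.5625 dB.
Output = -23 − 0.5625 = -23.5625 dB.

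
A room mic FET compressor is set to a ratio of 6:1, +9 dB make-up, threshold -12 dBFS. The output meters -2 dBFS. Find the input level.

-6 dBFS

Remove make-up: -2 − 9 = -11 dBFS.
That's 1 dB above the -12 dBFS threshold.
Before 6:1 compression the overshoot was 1 × 6 = 6 dB, so input = -12 + 6 = -6 dBFS.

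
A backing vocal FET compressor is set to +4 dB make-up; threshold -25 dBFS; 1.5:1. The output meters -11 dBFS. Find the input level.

-10 dBFS

Remove make-up: -11 − 4 = -15 dBFS.
Post-compression overshoot = -15 − (-25) = 10 dB.
Input overshoot = R × output overshoot = 15 dB → input = -25 + 15 = -10 dBFS.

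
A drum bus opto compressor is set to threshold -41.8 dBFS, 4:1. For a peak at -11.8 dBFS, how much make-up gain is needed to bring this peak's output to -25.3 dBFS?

Without make-up, output = threshold + overshoot/4 = -41.8 + 7.5 = -34.3 dBFS.
Gap to target: 9 dB.

9 dB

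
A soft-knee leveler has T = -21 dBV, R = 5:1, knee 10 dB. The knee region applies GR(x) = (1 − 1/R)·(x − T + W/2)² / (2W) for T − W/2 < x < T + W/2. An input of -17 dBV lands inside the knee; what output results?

x − T + W/2 = -17 − (-21) + 5 = 9.
GR = (1 − 1/5) × 9² / 20 = 0.8 × 81 / 20 = 3.24 dB.
Output = -17 − 3.24 = -20.24 dBV.

-20.24 dBV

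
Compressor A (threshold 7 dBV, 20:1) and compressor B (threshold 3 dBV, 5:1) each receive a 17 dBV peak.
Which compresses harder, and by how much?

B, by 1.7 dB

A: GR = 10 − 10/20 = 9.5 dB.
B: GR = 14 − 14/5 = 11.2 dB.
Difference: 1.7 dB in favour of B.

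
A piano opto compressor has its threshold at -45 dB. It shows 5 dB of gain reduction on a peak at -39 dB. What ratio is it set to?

6:1

Input overshoot = -39 − (-45) = 6 dB.
Output overshoot = 6 − 5 = 1 dB.
Ratio = input overshoot / output overshoot = 6 / 1 = 6.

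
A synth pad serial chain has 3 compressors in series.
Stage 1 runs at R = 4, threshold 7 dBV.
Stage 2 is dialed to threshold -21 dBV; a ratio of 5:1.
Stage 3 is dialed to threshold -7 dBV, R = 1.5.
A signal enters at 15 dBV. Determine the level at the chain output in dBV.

Stage 1: overshoot 8 dB → 8/4 = 2 dB → 9 dBV.
Stage 2: 9 dBV is 30 dB over -21 dBV; at 5:1 that becomes 6 dB over, giving -15 dBV.
Stage 3: -15 dBV ≤ -7 dBV, so stage 3 doesn't engage; output -15 dBV.

-15 dBV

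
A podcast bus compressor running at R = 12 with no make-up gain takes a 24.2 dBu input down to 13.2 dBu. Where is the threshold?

12.2 dBu

Let T be the threshold. Output overshoot = (input overshoot)/R, so 13.2 − T = (24.2 − T)/12.
12·(13.2 − T) = 24.2 − T → 11·T = 158.4 − 24.2 = 134.2.
T = 134.2/11 = 12.2 dBu.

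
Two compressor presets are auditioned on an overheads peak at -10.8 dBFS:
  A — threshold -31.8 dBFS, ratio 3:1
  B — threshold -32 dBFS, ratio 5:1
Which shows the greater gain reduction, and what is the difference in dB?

B, by 2.96 dB

A: 21 dB over, compressed to 7 dB over, so 14 dB of GR.
B: 21.2 dB over, compressed to 4.24 dB over, so 16.96 dB of GR.
Difference: 2.96 dB in favour of B.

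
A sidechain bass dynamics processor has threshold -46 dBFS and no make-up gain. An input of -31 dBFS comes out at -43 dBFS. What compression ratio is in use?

5:1

Input overshoot = -31 − (-46) = 15 dB; output overshoot = -43 − (-46) = 3 dB.
Ratio = 15 / 3 = 5.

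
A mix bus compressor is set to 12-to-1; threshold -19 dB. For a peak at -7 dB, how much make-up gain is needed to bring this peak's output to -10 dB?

Without make-up, output = threshold + overshoot/12 = -19 + 1 = -18 dB.
Gap to target: 8 dB.

8 dB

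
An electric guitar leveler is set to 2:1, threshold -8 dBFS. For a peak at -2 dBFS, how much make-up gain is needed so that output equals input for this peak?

Without make-up, output = threshold + overshoot/2 = -8 + 3 = -5 dBFS.
Gap to target: 3 dB.

3 dB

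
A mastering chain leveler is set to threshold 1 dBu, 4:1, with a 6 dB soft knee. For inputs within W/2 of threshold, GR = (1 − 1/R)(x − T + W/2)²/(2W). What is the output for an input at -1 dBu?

x − T + W/2 = -1 − 1 + 3 = 1.
GR = (1 − 1/4) × 1² / 12 = 0.75 × 1 / 12 = 0.0625 dB.
Output = -1 − 0.0625 = -1.0625 dBu.

-1.0625 dBu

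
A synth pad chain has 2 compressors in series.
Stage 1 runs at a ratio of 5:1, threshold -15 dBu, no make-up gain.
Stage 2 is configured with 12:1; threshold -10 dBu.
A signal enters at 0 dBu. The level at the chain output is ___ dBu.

-12 dBu

Stage 1: 0 dBu is 15 dB over -15 dBu; at 5:1 that becomes 3 dB over, giving -12 dBu.
Stage 2: -12 dBu is at or below the -10 dBu threshold — no compression; output -12 dBu.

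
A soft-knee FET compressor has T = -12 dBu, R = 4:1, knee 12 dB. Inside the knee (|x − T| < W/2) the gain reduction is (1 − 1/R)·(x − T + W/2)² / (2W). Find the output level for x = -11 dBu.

x − T + W/2 = -11 − (-12) + 6 = 7.
GR = (1 − 1/4) × 7² / 24 = 0.75 × 49 / 24 = 1.53125 dB.
Output = -11 − 1.53125 = -12.53125 dBu.

-12.53125 dBu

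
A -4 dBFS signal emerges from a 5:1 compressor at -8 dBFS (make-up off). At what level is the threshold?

Let T be the threshold. Output overshoot = (input overshoot)/R, so -8 − T = (-4 − T)/5.
5·(-8 − T) = -4 − T → 4·T = -40 − (-4) = -36.
T = -36/4 = -9 dBFS.

-9 dBFS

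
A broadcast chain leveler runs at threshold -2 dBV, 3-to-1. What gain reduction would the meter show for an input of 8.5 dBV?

7 dB

Overshoot = 8.5 − (-2) = 10.5 dB.
A 3:1 ratio leaves 3.5 dB of that excess.
GR = overshoot in − overshoot out = 10.5 − 3.5 = 7 dB.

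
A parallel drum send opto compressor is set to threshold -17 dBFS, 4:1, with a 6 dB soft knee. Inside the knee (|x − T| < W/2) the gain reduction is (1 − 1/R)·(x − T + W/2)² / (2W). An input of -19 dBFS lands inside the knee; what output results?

x − T + W/2 = -19 − (-17) + 3 = 1.
GR = (1 − 1/4) × 1² / 12 = 0.75 × 1 / 12 = 0.0625 dB.
Output = -19 − 0.0625 = -19.0625 dBFS.

-19.0625 dBFS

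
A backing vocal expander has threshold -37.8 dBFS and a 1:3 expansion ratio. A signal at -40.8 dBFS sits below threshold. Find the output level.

Undershoot = (-37.8) − (-40.8) = 3 dB.
At 1:3, that expands to 9 dB under threshold.
Output = -37.8 − 9 = -46.8 dBFS.

-46.8 dBFS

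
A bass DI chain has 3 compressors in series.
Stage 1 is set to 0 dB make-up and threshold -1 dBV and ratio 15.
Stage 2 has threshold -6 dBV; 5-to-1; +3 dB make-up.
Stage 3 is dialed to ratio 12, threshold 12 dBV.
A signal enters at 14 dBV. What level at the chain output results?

Stage 1: 15 dB above -1 dBV, reduced 15:1 to 1 dB above → 0 dBV.
Stage 2: 0 dBV is 6 dB over -6 dBV; at 5:1 that becomes 1.2 dB over, giving -4.8 dBV; +3 dB make-up → -1.8 dBV.
Stage 3: below threshold (-1.8 ≤ 12); passes unchanged; output -1.8 dBV.

-1.8 dBV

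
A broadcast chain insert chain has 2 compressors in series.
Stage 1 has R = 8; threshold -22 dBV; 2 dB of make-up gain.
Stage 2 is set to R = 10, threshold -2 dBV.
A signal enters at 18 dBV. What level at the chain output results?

-15 dBV

Stage 1: overshoot 40 dB → 40/8 = 5 dB → -17 dBV; +2 dB make-up → -15 dBV.
Stage 2: below threshold (-15 ≤ -2); passes unchanged; output -15 dBV.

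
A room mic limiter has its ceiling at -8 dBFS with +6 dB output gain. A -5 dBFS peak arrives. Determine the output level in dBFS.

-2 dBFS

At ∞:1, everything above -8 dBFS is held at the ceiling.
Output gain then adds 6 dB: -8 + 6 = -2 dBFS.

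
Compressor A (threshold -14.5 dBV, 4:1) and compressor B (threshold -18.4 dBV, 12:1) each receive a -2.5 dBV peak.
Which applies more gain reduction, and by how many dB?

B, by 5.575 dB

A: overshoot 12 dB → output overshoot 3 dB → GR 9 dB.
B: overshoot 15.9 dB → output overshoot 1.325 dB → GR 14.575 dB.
B reduces 5.575 dB more.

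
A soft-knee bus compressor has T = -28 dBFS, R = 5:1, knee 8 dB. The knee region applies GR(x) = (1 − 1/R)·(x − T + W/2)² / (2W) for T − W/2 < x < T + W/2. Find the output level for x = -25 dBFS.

-27.45 dBFS

x − T + W/2 = -25 − (-28) + 4 = 7.
GR = (1 − 1/5) × 7² / 16 = 0.8 × 49 / 16 = 2.45 dB.
Output = -25 − 2.45 = -27.45 dBFS.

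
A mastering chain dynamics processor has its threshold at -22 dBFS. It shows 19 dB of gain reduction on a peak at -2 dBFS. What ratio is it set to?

Input overshoot = -2 − (-22) = 20 dB.
Output overshoot = 20 − 19 = 1 dB.
Ratio = input overshoot / output overshoot = 20 / 1 = 20.

20:1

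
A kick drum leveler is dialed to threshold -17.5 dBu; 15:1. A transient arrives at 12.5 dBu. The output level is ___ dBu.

Overshoot: 12.5 − (-17.5) = 30 dB.
The 30 dB excess becomes 2 dB after 15:1 reduction.
Output = -17.5 + 2 = -15.5 dBu.

-15.5 dBu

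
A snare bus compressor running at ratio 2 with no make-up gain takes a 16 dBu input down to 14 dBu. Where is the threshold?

Gain reduction = 16 − 14 = 2 dB; output overshoot = GR / (R − 1) = 2 / 1 = 2 dB.
Threshold = output − output overshoot = 14 − 2 = 12 dBu.

12 dBu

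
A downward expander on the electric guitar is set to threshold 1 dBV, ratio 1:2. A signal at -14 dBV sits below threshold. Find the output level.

Below threshold, a 1:2 expander applies gain = (2−1)×(T − x) of attenuation.
(2−1) × 15 = 15 dB, so output = -14 − 15 = -29 dBV.

-29 dBV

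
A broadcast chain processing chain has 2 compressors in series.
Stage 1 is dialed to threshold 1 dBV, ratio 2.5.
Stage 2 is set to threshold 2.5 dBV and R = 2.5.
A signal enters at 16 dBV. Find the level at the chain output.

Stage 1: 15 dB above 1 dBV, reduced 2.5:1 to 6 dB above → 7 dBV.
Stage 2: 4.5 dB above 2.5 dBV, reduced 2.5:1 to 1.8 dB above → 4.3 dBV.

4.3 dBV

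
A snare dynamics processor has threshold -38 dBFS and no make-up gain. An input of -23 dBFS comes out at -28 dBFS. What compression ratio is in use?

1.5:1

Input overshoot = -23 − (-38) = 15 dB; output overshoot = -28 − (-38) = 10 dB.
Ratio = 15 / 10 = 1.5.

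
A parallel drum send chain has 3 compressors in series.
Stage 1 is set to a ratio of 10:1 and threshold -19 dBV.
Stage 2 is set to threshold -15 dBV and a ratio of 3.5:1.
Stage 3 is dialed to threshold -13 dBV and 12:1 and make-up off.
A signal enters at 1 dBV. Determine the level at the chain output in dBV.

Stage 1: overshoot 20 dB → 20/10 = 2 dB → -17 dBV.
Stage 2: -17 dBV is at or below the -15 dBV threshold — no compression; output -17 dBV.
Stage 3: below threshold (-17 ≤ -13); passes unchanged; output -17 dBV.

-17 dBV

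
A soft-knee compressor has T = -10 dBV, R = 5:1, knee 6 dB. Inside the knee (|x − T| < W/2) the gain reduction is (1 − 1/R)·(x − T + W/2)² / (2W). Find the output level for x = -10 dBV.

x − T + W/2 = -10 − (-10) + 3 = 3.
GR = (1 − 1/5) × 3² / 12 = 0.8 × 9 / 12 = 0.6 dB.
Output = -10 − 0.6 = -10.6 dBV.

-10.6 dBV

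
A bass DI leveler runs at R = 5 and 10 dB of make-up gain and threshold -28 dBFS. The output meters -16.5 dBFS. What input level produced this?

-20.5 dBFS

Before make-up, the level was -16.5 − 10 = -26.5 dBFS.
That's 1.5 dB above the -28 dBFS threshold.
Undo the ratio: input overshoot = 1.5 × 5 = 7.5 dB, giving input = -20.5 dBFS.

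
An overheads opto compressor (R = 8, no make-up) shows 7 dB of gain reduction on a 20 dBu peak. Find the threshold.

Input is 8 dB above T (since output overshoot × R = input overshoot: (13 − T)·8 = 20 − T gives T = 12 dBu).
Check: 12 + (20 − 12)/8 = 12 + 1 = 13 dBu. ✓

12 dBu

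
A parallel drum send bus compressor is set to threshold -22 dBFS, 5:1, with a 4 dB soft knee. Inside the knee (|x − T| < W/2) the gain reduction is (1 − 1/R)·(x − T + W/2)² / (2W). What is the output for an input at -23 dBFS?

-23.1 dBFS

x − T + W/2 = -23 − (-22) + 2 = 1.
GR = (1 − 1/5) × 1² / 8 = 0.8 × 1 / 8 = 0.1 dB.
Output = -23 − 0.1 = -23.1 dBFS.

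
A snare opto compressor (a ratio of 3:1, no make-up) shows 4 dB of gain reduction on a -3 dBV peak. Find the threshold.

Gain reduction = -3 − (-7) = 4 dB; output overshoot = GR / (R − 1) = 4 / 2 = 2 dB.
Threshold = output − output overshoot = -7 − 2 = -9 dBV.

-9 dBV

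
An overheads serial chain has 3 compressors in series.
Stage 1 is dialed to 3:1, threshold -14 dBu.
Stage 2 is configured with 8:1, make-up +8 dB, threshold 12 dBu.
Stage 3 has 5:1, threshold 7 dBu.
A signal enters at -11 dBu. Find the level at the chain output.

-5 dBu

Stage 1: overshoot 3 dB → 3/3 = 1 dB → -13 dBu.
Stage 2: -13 dBu is at or below the 12 dBu threshold — no compression; make-up brings it to -5 dBu.
Stage 3: -5 dBu ≤ 7 dBu, so stage 3 doesn't engage; output -5 dBu.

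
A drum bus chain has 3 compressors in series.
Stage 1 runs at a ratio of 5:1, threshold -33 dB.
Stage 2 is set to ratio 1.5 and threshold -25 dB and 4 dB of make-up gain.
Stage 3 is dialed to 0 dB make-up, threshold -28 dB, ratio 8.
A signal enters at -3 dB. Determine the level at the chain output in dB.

Stage 1: 30 dB above -33 dB, reduced 5:1 to 6 dB above → -27 dB.
Stage 2: -27 dB ≤ -25 dB, so stage 2 doesn't engage; make-up brings it to -23 dB.
Stage 3: 5 dB above -28 dB, reduced 8:1 to 0.625 dB above → -27.375 dB.

-27.375 dB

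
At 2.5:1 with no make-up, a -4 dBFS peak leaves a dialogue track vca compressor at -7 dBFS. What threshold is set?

Gain reduction = -4 − (-7) = 3 dB; output overshoot = GR / (R − 1) = 3 / 1.5 = 2 dB.
Threshold = output − output overshoot = -7 − 2 = -9 dBFS.

-9 dBFS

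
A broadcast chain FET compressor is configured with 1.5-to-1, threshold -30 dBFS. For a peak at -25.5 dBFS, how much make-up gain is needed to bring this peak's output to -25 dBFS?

The peak compresses to -30 + 4.5/1.5 = -27 dBFS.
To reach -25 dBFS requires -25 − (-27) = 2 dB of make-up.

2 dB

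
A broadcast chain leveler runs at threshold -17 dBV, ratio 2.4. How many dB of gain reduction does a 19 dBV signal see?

Overshoot = 19 − (-17) = 36 dB.
After 2.4:1 compression the overshoot becomes 36/2.4 = 15 dB.
Gain reduction = 36 − 15 = 21 dB.

21 dB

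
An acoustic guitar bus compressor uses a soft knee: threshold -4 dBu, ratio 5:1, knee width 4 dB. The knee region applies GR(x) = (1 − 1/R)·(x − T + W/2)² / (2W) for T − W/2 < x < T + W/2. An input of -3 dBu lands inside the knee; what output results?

x − T + W/2 = -3 − (-4) + 2 = 3.
GR = (1 − 1/5) × 3² / 8 = 0.8 × 9 / 8 = 0.9 dB.
Output = -3 − 0.9 = -3.9 dBu.

-3.9 dBu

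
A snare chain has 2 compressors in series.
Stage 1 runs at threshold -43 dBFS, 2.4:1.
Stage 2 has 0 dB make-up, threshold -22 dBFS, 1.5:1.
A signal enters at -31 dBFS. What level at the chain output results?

Stage 1: -31 dBFS is 12 dB over -43 dBFS; at 2.4:1 that becomes 5 dB over, giving -38 dBFS.
Stage 2: -38 dBFS is at or below the -22 dBFS threshold — no compression; output -38 dBFS.

-38 dBFS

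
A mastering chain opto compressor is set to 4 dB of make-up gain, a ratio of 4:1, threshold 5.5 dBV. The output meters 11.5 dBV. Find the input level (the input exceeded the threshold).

13.5 dBV

Remove make-up: 11.5 − 4 = 7.5 dBV.
Post-compression overshoot = 7.5 − 5.5 = 2 dB.
Input overshoot = R × output overshoot = 8 dB → input = 5.5 + 8 = 13.5 dBV.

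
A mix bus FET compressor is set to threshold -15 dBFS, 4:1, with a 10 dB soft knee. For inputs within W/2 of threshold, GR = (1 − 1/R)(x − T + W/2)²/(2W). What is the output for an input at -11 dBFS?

x − T + W/2 = -11 − (-15) + 5 = 9.
GR = (1 − 1/4) × 9² / 20 = 0.75 × 81 / 20 = 3.0375 dB.
Output = -11 − 3.0375 = -14.0375 dBFS.

-14.0375 dBFS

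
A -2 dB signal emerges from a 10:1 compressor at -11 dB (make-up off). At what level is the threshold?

-12 dB

Input is 10 dB above T (since output overshoot × R = input overshoot: (-11 − T)·10 = -2 − T gives T = -12 dB).
Check: -12 + (-2 − (-12))/10 = -12 + 1 = -11 dB. ✓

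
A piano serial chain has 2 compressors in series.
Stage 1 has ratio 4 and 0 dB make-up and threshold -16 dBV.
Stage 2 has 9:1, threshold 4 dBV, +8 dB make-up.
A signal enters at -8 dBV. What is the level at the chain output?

Stage 1: 8 dB above -16 dBV, reduced 4:1 to 2 dB above → -14 dBV.
Stage 2: -14 dBV is at or below the 4 dBV threshold — no compression; make-up brings it to -6 dBV.

-6 dBV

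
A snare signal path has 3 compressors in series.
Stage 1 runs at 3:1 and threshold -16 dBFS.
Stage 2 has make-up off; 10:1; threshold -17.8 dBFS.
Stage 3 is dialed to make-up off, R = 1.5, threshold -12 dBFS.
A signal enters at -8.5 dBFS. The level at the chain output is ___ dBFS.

Stage 1: -8.5 dBFS is 7.5 dB over -16 dBFS; at 3:1 that becomes 2.5 dB over, giving -13.5 dBFS.
Stage 2: -13.5 dBFS is 4.3 dB over -17.8 dBFS; at 10:1 that becomes 0.43 dB over, giving -17.37 dBFS.
Stage 3: -17.37 dBFS is at or below the -12 dBFS threshold — no compression; output -17.37 dBFS.

-17.37 dBFS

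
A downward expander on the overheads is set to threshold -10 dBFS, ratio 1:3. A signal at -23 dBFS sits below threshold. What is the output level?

Undershoot = (-10) − (-23) = 13 dB.
At 1:3, that expands to 39 dB under threshold.
Output = -10 − 39 = -49 dBFS.

-49 dBFS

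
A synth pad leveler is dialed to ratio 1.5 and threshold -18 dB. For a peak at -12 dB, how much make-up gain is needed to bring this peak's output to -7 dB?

Without make-up, output = threshold + overshoot/1.5 = -18 + 4 = -14 dB.
Gap to target: 7 dB.

7 dB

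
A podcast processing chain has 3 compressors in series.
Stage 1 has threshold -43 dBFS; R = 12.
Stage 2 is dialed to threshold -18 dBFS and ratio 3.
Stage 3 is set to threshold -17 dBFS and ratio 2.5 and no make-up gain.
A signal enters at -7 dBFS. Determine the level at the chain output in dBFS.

-40 dBFS

Stage 1: 36 dB above -43 dBFS, reduced 12:1 to 3 dB above → -40 dBFS.
Stage 2: -40 dBFS is at or below the -18 dBFS threshold — no compression; output -40 dBFS.
Stage 3: below threshold (-40 ≤ -17); passes unchanged; output -40 dBFS.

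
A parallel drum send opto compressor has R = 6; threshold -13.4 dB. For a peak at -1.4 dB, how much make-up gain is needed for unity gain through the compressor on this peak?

The peak compresses to -13.4 + 12/6 = -11.4 dB.
To reach -1.4 dB requires -1.4 − (-11.4) = 10 dB of make-up.

10 dB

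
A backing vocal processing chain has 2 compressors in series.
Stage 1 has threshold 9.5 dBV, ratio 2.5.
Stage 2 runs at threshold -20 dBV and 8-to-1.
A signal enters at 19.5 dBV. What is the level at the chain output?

-15.8125 dBV

Stage 1: overshoot 10 dB → 10/2.5 = 4 dB → 13.5 dBV.
Stage 2: 13.5 dBV is 33.5 dB over -20 dBV; at 8:1 that becomes 4.1875 dB over, giving -15.8125 dBV.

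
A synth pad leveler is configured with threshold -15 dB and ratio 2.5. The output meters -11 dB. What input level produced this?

-5 dB

That's 4 dB above the -15 dB threshold.
Input overshoot = R × output overshoot = 10 dB → input = -15 + 10 = -5 dB.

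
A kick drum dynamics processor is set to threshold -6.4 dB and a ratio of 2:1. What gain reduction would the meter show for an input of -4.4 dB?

The signal is 2 dB above threshold.
After 2:1 compression the overshoot becomes 2/2 = 1 dB.
So the signal is attenuated by 2 − 1 = 1 dB.

1 dB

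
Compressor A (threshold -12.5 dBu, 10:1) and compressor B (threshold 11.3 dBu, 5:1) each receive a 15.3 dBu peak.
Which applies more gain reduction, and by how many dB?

A, by 21.82 dB

A: overshoot 27.8 dB → output overshoot 2.78 dB → GR 25.02 dB.
B: overshoot 4 dB → output overshoot 0.8 dB → GR 3.2 dB.
A reduces 21.82 dB more.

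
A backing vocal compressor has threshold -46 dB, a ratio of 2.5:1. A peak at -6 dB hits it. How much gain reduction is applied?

24 dB

Overshoot = -6 − (-46) = 40 dB.
After 2.5:1 compression the overshoot becomes 40/2.5 = 16 dB.
So the signal is attenuated by 40 − 16 = 24 dB.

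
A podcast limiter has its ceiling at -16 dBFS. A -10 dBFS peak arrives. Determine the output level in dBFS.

The limiter clamps the peak to its -16 dBFS ceiling.

-16 dBFS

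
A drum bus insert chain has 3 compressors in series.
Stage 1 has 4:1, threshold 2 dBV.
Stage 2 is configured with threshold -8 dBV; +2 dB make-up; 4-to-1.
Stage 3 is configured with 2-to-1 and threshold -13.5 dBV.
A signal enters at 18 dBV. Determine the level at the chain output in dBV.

Stage 1: overshoot 16 dB → 16/4 = 4 dB → 6 dBV.
Stage 2: 6 dBV is 14 dB over -8 dBV; at 4:1 that becomes 3.5 dB over, giving -4.5 dBV; +2 dB make-up → -2.5 dBV.
Stage 3: 11 dB above -13.5 dBV, reduced 2:1 to 5.5 dB above → -8 dBV.

-8 dBV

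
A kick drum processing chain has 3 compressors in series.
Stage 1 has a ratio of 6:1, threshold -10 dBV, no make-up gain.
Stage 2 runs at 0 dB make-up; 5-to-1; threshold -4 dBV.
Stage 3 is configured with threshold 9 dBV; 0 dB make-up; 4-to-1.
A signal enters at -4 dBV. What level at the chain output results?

Stage 1: 6 dB above -10 dBV, reduced 6:1 to 1 dB above → -9 dBV.
Stage 2: below threshold (-9 ≤ -4); passes unchanged; output -9 dBV.
Stage 3: below threshold (-9 ≤ 9); passes unchanged; output -9 dBV.

-9 dBV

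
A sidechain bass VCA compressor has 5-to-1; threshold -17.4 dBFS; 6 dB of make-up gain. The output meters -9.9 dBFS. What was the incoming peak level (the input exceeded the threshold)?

-9.9 dBFS

Stripping the +6 dB make-up gives -15.9 dBFS at the gain stage.
That's 1.5 dB above the -17.4 dBFS threshold.
Before 5:1 compression the overshoot was 1.5 × 5 = 7.5 dB, so input = -17.4 + 7.5 = -9.9 dBFS.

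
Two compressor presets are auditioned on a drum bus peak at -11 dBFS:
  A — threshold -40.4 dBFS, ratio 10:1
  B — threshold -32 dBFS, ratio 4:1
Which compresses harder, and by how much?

A: 29.4 dB over, compressed to 2.94 dB over, so 26.46 dB of GR.
B: 21 dB over, compressed to 5.25 dB over, so 15.75 dB of GR.
A reduces 10.71 dB more.

A, by 10.71 dB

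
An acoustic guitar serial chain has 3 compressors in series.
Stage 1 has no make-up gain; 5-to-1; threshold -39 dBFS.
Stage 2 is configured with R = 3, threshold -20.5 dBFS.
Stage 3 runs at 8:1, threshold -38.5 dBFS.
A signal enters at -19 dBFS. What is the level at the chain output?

-38.0625 dBFS

Stage 1: overshoot 20 dB → 20/5 = 4 dB → -35 dBFS.
Stage 2: -35 dBFS is at or below the -20.5 dBFS threshold — no compression; output -35 dBFS.
Stage 3: overshoot 3.5 dB → 3.5/8 = 0.4375 dB → -38.0625 dBFS.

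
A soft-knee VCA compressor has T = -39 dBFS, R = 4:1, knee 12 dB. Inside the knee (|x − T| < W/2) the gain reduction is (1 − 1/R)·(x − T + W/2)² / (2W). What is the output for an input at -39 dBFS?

x − T + W/2 = -39 − (-39) + 6 = 6.
GR = (1 − 1/4) × 6² / 24 = 0.75 × 36 / 24 = 1.125 dB.
Output = -39 − 1.125 = -40.125 dBFS.

-40.125 dBFS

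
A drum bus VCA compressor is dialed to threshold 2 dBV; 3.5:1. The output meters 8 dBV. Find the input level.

23 dBV

The compressed level sits 8 − 2 = 6 dB over threshold.
Input overshoot = R × output overshoot = 21 dB → input = 2 + 21 = 23 dBV.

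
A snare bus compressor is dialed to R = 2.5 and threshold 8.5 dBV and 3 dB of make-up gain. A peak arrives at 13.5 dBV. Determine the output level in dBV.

Overshoot: 13.5 − 8.5 = 5 dB.
The 5 dB excess becomes 2 dB after 2.5:1 reduction.
That puts the output at 10.5 dBV; make-up adds 3 dB, giving 13.5 dBV.

13.5 dBV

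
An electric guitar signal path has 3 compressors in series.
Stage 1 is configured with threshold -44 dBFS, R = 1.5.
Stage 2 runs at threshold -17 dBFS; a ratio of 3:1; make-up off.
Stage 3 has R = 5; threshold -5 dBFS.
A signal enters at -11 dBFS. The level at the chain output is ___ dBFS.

-22 dBFS

Stage 1: overshoot 33 dB → 33/1.5 = 22 dB → -22 dBFS.
Stage 2: below threshold (-22 ≤ -17); passes unchanged; output -22 dBFS.
Stage 3: -22 dBFS is at or below the -5 dBFS threshold — no compression; output -22 dBFS.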